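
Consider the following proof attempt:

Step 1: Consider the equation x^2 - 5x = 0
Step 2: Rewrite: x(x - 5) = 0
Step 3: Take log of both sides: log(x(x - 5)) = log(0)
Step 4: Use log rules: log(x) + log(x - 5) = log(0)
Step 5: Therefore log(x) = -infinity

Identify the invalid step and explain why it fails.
Step 3: Take log of both sides: log(x(x - 5)) = log(0)

Step 3 takes the logarithm of both sides, resulting in log(0) on the right side. The logarithm is only defined for positive numbers; log(0) is undefined (approaches negative infinity). This operation is invalid.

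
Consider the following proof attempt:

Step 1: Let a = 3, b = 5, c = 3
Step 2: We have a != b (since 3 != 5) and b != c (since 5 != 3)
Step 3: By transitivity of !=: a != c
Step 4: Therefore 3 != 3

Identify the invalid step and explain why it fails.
Step 3: By transitivity of !=: a != c

Step 3 incorrectly applies transitivity to the '!=' relation. Transitivity states: if a R b and b R c, then a R c. However, '!=' is not transitive. Counterexample: 3 != 5 and 5 != 3, but 3 = 3 (both equal 3). Transitivity holds for relations like <, <=, =, but not for !=.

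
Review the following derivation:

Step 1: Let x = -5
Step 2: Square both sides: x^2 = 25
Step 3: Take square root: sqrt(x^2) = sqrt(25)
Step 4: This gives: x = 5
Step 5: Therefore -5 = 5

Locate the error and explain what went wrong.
Step 4: This gives: x = 5

Step 4 incorrectly states that sqrt(x^2) = x. The correct identity is sqrt(x^2) = |x|. Since x = -5 < 0, we have sqrt(x^2) = |-5| = 5, not x = -5.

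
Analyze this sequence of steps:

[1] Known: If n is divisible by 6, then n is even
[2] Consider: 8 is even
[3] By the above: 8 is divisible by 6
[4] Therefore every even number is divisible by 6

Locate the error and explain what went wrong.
Step 3: By the above: 8 is divisible by 6

Step 3 commits the fallacy of affirming the consequent. The known fact 'divisible by 6 → even' does NOT imply 'even → divisible by 6'. That would be the converse, which is false. For example, 8 is even but 8 ÷ 6 = 1.33, which is not an integer.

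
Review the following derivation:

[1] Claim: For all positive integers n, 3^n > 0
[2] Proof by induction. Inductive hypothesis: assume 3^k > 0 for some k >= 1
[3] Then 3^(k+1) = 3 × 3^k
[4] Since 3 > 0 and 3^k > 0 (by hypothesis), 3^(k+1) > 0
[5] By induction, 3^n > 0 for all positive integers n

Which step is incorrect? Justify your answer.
Step 5: By induction, 3^n > 0 for all positive integers n

Step 5 concludes the proof by induction, but no base case was ever established. A valid induction proof requires: (1) a base case proving 3^1 > 0, and (2) an inductive step showing IF 3^k > 0 THEN 3^(k+1) > 0. Steps 2-4 correctly establish the inductive step, but without the base case the conclusion in step 5 does not follow.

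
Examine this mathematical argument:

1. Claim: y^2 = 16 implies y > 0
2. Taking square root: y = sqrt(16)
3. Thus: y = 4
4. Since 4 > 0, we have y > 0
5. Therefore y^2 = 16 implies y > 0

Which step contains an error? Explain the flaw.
Step 2: Taking square root: y = sqrt(16)

Step 2 takes the square root and assumes the positive root only. The equation y^2 = 16 actually has two solutions: y = 4 and y = -4. The proof silently assumes y > 0 without justification, then uses this assumption to conclude y > 0, which is circular. The counterexample y = -4 shows the claim is false.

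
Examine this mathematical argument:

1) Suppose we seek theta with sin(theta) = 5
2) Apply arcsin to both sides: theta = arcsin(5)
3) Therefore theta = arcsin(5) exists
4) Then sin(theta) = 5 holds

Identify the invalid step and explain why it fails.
Step 2: Apply arcsin to both sides: theta = arcsin(5)

Step 2 applies arcsin to 5. However, arcsin(x) is only defined for x in [-1, 1] because sin(theta) can only produce values in that range. Since |5| > 1, arcsin(5) is undefined. There is no angle whose sine equals 5.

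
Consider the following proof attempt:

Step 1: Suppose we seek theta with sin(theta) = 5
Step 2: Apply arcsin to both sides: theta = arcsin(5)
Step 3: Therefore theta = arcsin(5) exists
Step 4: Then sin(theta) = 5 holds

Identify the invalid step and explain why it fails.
Step 2: Apply arcsin to both sides: theta = arcsin(5)

Step 2 applies arcsin to 5. However, arcsin(x) is only defined for x in [-1, 1] because sin(theta) can only produce values in that range. Since |5| > 1, arcsin(5) is undefined. There is no angle whose sine equals 5.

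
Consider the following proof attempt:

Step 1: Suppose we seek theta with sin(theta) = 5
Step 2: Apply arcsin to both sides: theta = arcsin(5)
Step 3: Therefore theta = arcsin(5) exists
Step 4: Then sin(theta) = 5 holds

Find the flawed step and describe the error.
Step 2: Apply arcsin to both sides: theta = arcsin(5)

Step 2 applies arcsin to 5. However, arcsin(x) is only defined for x in [-1, 1] because sin(theta) can only produce values in that range. Since |5| > 1, arcsin(5) is undefined. There is no angle whose sine equals 5.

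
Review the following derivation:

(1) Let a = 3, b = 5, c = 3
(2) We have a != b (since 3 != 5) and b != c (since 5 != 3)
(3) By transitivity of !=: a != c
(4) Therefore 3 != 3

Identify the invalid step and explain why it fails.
Step 3: By transitivity of !=: a != c

Step 3 incorrectly applies transitivity to the '!=' relation. Transitivity states: if a R b and b R c, then a R c. However, '!=' is not transitive. Counterexample: 3 != 5 and 5 != 3, but 3 = 3 (both equal 3). Transitivity holds for relations like <, <=, =, but not for !=.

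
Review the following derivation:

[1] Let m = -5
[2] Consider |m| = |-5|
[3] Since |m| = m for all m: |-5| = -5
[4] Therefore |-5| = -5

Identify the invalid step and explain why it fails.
Step 3: Since |m| = m for all m: |-5| = -5

Step 3 incorrectly states that |m| = m for all m. The correct definition is |m| = m when m >= 0, and |m| = -m when m < 0. Since -5 < 0, we have |-5| = -(-5) = 5, not -5.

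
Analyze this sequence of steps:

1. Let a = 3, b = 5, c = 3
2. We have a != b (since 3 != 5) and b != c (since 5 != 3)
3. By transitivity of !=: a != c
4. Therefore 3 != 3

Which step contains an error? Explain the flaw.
Step 3: By transitivity of !=: a != c

Step 3 incorrectly applies transitivity to the '!=' relation. Transitivity states: if a R b and b R c, then a R c. However, '!=' is not transitive. Counterexample: 3 != 5 and 5 != 3, but 3 = 3 (both equal 3). Transitivity holds for relations like <, <=, =, but not for !=.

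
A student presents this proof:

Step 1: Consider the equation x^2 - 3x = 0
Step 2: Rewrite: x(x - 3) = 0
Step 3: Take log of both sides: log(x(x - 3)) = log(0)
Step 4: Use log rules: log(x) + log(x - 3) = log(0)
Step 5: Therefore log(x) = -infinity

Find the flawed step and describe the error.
Step 3: Take log of both sides: log(x(x - 3)) = log(0)

Step 3 takes the logarithm of both sides, resulting in log(0) on the right side. The logarithm is only defined for positive numbers; log(0) is undefined (approaches negative infinity). This operation is invalid.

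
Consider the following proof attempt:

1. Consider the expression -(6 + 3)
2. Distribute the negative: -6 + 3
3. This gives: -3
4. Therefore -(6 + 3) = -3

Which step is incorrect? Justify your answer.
Step 2: Distribute the negative: -6 + 3

Step 2 incorrectly distributes the negative sign. The correct distribution is -(6 + 3) = -6 - 3 = -9. The negative must be applied to both terms, not just the first. The error treats -(6 + 3) as -6 + 3, which equals -3 instead of -9.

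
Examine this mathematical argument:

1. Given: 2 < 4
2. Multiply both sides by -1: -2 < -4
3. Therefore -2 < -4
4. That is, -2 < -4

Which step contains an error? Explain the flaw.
Step 2: Multiply both sides by -1: -2 < -4

Step 2 multiplies both sides by -1 but fails to reverse the inequality sign. When multiplying (or dividing) an inequality by a negative number, the direction must be reversed. Since 2 < 4, we should get -2 > -4, i.e., -2 > -4.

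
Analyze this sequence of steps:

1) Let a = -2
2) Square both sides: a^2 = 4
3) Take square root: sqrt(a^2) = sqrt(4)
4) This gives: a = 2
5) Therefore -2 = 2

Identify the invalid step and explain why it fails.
Step 4: This gives: a = 2

Step 4 incorrectly states that sqrt(a^2) = a. The correct identity is sqrt(a^2) = |a|. Since a = -2 < 0, we have sqrt(a^2) = |-2| = 2, not a = -2.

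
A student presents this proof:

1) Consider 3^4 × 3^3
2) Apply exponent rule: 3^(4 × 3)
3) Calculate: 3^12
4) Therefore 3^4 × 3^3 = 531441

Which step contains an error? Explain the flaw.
Step 2: Apply exponent rule: 3^(4 × 3)

Step 2 incorrectly states that a^b × a^c = a^(b×c). The correct rule is a^b × a^c = a^(b+c). The actual value is 3^4 × 3^3 = 3^7 = 2187, not 3^12 = 531441.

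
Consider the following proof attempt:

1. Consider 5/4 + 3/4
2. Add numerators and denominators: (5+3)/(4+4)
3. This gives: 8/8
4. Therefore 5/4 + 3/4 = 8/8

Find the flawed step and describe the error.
Step 2: Add numerators and denominators: (5+3)/(4+4)

Step 2 incorrectly adds fractions by separately adding numerators and denominators. This is wrong. The correct method requires a common denominator: 5/4 + 3/4 = (5×4 + 3×4)/(4×4) = 32/16 = 2. The method used gives 8/8, which is different.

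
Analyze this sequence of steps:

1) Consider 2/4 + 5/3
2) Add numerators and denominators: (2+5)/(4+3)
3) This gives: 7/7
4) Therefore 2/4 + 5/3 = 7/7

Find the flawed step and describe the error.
Step 2: Add numerators and denominators: (2+5)/(4+3)

Step 2 incorrectly adds fractions by separately adding numerators and denominators. This is wrong. The correct method requires a common denominator: 2/4 + 5/3 = (2×3 + 5×4)/(4×3) = 26/12 = 13/6. The method used gives 7/7, which is different.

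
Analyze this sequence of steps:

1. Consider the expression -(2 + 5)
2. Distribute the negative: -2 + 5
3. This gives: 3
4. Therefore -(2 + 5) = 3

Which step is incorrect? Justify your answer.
Step 2: Distribute the negative: -2 + 5

Step 2 incorrectly distributes the negative sign. The correct distribution is -(2 + 5) = -2 - 5 = -7. The negative must be applied to both terms, not just the first. The error treats -(2 + 5) as -2 + 5, which equals 3 instead of -7.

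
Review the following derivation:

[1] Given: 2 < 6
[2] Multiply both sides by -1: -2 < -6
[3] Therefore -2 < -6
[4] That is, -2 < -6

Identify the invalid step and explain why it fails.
Step 2: Multiply both sides by -1: -2 < -6

Step 2 multiplies both sides by -1 but fails to reverse the inequality sign. When multiplying (or dividing) an inequality by a negative number, the direction must be reversed. Since 2 < 6, we should get -2 > -6, i.e., -2 > -6.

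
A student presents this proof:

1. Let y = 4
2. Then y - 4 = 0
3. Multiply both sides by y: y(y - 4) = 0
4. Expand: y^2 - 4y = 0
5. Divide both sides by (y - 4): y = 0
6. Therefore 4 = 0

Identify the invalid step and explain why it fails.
Step 5: Divide both sides by (y - 4): y = 0

Step 5 divides both sides by (y - 4). However, since y = 4, we have (y - 4) = 0. Division by zero is undefined, making this step invalid.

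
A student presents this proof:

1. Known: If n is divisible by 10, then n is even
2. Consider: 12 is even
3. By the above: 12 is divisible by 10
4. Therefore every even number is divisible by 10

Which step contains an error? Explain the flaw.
Step 3: By the above: 12 is divisible by 10

Step 3 commits the fallacy of affirming the consequent. The known fact 'divisible by 10 → even' does NOT imply 'even → divisible by 10'. That would be the converse, which is false. For example, 12 is even but 12 ÷ 10 = 1.20, which is not an integer.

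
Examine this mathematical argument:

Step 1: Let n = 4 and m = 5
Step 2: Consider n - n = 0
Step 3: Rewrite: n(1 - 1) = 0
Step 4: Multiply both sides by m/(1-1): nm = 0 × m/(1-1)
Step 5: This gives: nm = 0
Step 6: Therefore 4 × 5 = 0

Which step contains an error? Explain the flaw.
Step 4: Multiply both sides by m/(1-1): nm = 0 × m/(1-1)

Step 4 multiplies both sides by m/(1-1). However, 1-1 = 0, so this is multiplication by m/0, which is undefined. We cannot multiply by an undefined expression.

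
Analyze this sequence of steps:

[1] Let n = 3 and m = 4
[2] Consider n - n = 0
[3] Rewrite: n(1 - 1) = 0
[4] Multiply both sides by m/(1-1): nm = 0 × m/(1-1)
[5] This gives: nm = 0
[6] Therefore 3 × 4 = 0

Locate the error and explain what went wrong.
Step 4: Multiply both sides by m/(1-1): nm = 0 × m/(1-1)

Step 4 multiplies both sides by m/(1-1). However, 1-1 = 0, so this is multiplication by m/0, which is undefined. We cannot multiply by an undefined expression.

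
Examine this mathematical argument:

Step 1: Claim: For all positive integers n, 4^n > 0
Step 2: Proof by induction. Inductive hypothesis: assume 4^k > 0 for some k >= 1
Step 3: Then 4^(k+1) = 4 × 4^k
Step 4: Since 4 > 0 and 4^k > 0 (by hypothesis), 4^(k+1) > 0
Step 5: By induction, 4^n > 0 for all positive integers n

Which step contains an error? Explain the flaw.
Step 5: By induction, 4^n > 0 for all positive integers n

Step 5 concludes the proof by induction, but no base case was ever established. A valid induction proof requires: (1) a base case proving 4^1 > 0, and (2) an inductive step showing IF 4^k > 0 THEN 4^(k+1) > 0. Steps 2-4 correctly establish the inductive step, but without the base case the conclusion in step 5 does not follow.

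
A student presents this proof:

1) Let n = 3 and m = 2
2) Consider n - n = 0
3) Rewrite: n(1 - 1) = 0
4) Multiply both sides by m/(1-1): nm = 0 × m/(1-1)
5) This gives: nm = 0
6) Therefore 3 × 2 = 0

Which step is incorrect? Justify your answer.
Step 4: Multiply both sides by m/(1-1): nm = 0 × m/(1-1)

Step 4 multiplies both sides by m/(1-1). However, 1-1 = 0, so this is multiplication by m/0, which is undefined. We cannot multiply by an undefined expression.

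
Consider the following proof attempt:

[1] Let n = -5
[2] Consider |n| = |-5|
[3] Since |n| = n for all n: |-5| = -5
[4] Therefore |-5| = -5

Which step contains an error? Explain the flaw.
Step 3: Since |n| = n for all n: |-5| = -5

Step 3 incorrectly states that |n| = n for all n. The correct definition is |n| = n when n >= 0, and |n| = -n when n < 0. Since -5 < 0, we have |-5| = -(-5) = 5, not -5.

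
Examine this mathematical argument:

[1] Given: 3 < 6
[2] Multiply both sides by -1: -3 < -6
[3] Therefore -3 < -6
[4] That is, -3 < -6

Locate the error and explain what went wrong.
Step 2: Multiply both sides by -1: -3 < -6

Step 2 multiplies both sides by -1 but fails to reverse the inequality sign. When multiplying (or dividing) an inequality by a negative number, the direction must be reversed. Since 3 < 6, we should get -3 > -6, i.e., -3 > -6.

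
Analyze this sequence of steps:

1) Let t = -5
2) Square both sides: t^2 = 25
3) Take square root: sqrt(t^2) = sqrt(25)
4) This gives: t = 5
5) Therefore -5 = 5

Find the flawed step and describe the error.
Step 4: This gives: t = 5

Step 4 incorrectly states that sqrt(t^2) = t. The correct identity is sqrt(t^2) = |t|. Since t = -5 < 0, we have sqrt(t^2) = |-5| = 5, not t = -5.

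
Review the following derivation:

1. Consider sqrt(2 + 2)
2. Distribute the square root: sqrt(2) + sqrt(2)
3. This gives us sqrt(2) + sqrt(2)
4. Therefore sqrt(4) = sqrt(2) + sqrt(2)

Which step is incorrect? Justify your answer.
Step 2: Distribute the square root: sqrt(2) + sqrt(2)

Step 2 incorrectly 'distributes' the square root over addition. The square root function does not distribute: sqrt(a + b) ≠ sqrt(a) + sqrt(b). In fact, sqrt(2 + 2) = sqrt(4) ≈ 2.0000, while sqrt(2) + sqrt(2) ≈ 2.8284.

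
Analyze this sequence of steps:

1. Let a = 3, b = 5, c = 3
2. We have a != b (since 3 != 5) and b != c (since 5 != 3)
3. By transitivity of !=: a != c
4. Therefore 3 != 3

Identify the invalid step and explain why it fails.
Step 3: By transitivity of !=: a != c

Step 3 incorrectly applies transitivity to the '!=' relation. Transitivity states: if a R b and b R c, then a R c. However, '!=' is not transitive. Counterexample: 3 != 5 and 5 != 3, but 3 = 3 (both equal 3). Transitivity holds for relations like <, <=, =, but not for !=.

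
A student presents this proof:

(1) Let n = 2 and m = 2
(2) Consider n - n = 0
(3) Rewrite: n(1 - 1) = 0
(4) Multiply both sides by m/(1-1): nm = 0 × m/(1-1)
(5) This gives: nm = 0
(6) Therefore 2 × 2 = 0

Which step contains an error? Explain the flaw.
Step 4: Multiply both sides by m/(1-1): nm = 0 × m/(1-1)

Step 4 multiplies both sides by m/(1-1). However, 1-1 = 0, so this is multiplication by m/0, which is undefined. We cannot multiply by an undefined expression.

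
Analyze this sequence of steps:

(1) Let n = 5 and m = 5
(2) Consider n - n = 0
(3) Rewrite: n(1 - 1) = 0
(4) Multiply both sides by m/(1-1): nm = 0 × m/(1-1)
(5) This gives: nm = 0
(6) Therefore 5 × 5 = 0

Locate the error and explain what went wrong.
Step 4: Multiply both sides by m/(1-1): nm = 0 × m/(1-1)

Step 4 multiplies both sides by m/(1-1). However, 1-1 = 0, so this is multiplication by m/0, which is undefined. We cannot multiply by an undefined expression.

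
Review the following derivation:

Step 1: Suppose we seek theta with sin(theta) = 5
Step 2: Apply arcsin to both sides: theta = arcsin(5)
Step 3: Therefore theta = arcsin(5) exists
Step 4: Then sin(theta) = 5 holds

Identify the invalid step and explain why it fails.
Step 2: Apply arcsin to both sides: theta = arcsin(5)

Step 2 applies arcsin to 5. However, arcsin(x) is only defined for x in [-1, 1] because sin(theta) can only produce values in that range. Since |5| > 1, arcsin(5) is undefined. There is no angle whose sine equals 5.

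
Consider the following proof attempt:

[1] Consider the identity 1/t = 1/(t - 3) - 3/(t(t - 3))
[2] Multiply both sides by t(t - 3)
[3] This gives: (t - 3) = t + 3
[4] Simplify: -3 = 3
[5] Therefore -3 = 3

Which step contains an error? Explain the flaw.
Step 3: This gives: (t - 3) = t + 3

Step 3 makes a sign error when clearing denominators. Multiplying -3/(t(t - 3)) by t(t - 3) gives -3, not +3. The correct result is (t - 3) = t - 3, which is trivially true, not (t - 3) = t + 3. (Step 1 is a valid identity: 1/(t - 3) - 3/(t(t - 3)) = (t - 3)/(t(t - 3)) = 1/t.)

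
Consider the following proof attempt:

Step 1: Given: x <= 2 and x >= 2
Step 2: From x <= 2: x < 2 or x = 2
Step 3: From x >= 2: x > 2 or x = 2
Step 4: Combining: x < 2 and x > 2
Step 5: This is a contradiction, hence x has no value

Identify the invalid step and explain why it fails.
Step 4: Combining: x < 2 and x > 2

Step 4 incorrectly combines the conditions. From x <= 2 and x >= 2, the intersection is x = 2. The error treats the 'or' cases as 'and' requirements. The correct conclusion is that x = 2 is the unique solution, not that no solution exists.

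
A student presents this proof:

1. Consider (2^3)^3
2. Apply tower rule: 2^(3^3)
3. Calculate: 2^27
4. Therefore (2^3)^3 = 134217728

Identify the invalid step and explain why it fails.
Step 2: Apply tower rule: 2^(3^3)

Step 2 incorrectly states that (a^b)^c = a^(b^c). The correct rule is (a^b)^c = a^(b×c). The actual value is (2^3)^3 = 2^9 = 512, not 2^27 = 134217728.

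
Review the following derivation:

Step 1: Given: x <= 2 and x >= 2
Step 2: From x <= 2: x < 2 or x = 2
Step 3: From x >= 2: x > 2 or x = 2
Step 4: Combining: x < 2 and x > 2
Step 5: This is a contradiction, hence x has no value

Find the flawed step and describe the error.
Step 4: Combining: x < 2 and x > 2

Step 4 incorrectly combines the conditions. From x <= 2 and x >= 2, the intersection is x = 2. The error treats the 'or' cases as 'and' requirements. The correct conclusion is that x = 2 is the unique solution, not that no solution exists.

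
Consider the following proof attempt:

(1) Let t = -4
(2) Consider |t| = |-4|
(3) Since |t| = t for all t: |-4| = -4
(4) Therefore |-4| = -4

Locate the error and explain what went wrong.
Step 3: Since |t| = t for all t: |-4| = -4

Step 3 incorrectly states that |t| = t for all t. The correct definition is |t| = t when t >= 0, and |t| = -t when t < 0. Since -4 < 0, we have |-4| = -(-4) = 4, not -4.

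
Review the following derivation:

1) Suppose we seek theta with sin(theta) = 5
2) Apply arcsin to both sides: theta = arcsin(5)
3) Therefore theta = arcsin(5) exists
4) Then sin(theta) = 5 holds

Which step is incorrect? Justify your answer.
Step 2: Apply arcsin to both sides: theta = arcsin(5)

Step 2 applies arcsin to 5. However, arcsin(x) is only defined for x in [-1, 1] because sin(theta) can only produce values in that range. Since |5| > 1, arcsin(5) is undefined. There is no angle whose sine equals 5.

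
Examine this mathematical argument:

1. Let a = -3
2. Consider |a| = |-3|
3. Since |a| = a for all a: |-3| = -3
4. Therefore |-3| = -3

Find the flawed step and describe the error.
Step 3: Since |a| = a for all a: |-3| = -3

Step 3 incorrectly states that |a| = a for all a. The correct definition is |a| = a when a >= 0, and |a| = -a when a < 0. Since -3 < 0, we have |-3| = -(-3) = 3, not -3.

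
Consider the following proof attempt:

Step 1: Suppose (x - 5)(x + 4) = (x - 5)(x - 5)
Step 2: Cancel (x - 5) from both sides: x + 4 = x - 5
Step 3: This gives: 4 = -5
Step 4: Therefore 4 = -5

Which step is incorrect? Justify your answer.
Step 2: Cancel (x - 5) from both sides: x + 4 = x - 5

Step 2 cancels (x - 5) from both sides. This is only valid if (x - 5) ≠ 0, i.e., x ≠ 5. When x = 5, both sides equal zero regardless of the other factors. The correct approach requires considering x = 5 as a separate case.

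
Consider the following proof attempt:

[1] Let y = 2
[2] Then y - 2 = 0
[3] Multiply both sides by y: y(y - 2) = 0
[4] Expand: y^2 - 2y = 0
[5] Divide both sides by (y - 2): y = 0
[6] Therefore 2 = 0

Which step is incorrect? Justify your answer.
Step 5: Divide both sides by (y - 2): y = 0

Step 5 divides both sides by (y - 2). However, since y = 2, we have (y - 2) = 0. Division by zero is undefined, making this step invalid.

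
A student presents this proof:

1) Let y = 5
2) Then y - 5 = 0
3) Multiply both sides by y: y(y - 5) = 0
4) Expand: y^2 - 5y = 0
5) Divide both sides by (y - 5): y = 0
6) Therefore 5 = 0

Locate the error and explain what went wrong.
Step 5: Divide both sides by (y - 5): y = 0

Step 5 divides both sides by (y - 5). However, since y = 5, we have (y - 5) = 0. Division by zero is undefined, making this step invalid.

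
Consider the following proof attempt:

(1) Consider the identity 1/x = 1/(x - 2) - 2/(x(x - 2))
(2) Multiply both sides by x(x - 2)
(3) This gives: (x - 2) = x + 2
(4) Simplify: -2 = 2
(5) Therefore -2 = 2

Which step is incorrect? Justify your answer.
Step 3: This gives: (x - 2) = x + 2

Step 3 makes a sign error when clearing denominators. Multiplying -2/(x(x - 2)) by x(x - 2) gives -2, not +2. The correct result is (x - 2) = x - 2, which is trivially true, not (x - 2) = x + 2. (Step 1 is a valid identity: 1/(x - 2) - 2/(x(x - 2)) = (x - 2)/(x(x - 2)) = 1/x.)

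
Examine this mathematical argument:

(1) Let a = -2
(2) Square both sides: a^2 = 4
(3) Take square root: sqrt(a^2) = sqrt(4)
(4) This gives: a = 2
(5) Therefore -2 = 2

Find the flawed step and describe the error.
Step 4: This gives: a = 2

Step 4 incorrectly states that sqrt(a^2) = a. The correct identity is sqrt(a^2) = |a|. Since a = -2 < 0, we have sqrt(a^2) = |-2| = 2, not a = -2.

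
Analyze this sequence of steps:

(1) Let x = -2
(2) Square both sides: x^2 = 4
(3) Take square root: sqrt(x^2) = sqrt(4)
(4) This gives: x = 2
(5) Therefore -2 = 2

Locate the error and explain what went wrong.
Step 4: This gives: x = 2

Step 4 incorrectly states that sqrt(x^2) = x. The correct identity is sqrt(x^2) = |x|. Since x = -2 < 0, we have sqrt(x^2) = |-2| = 2, not x = -2.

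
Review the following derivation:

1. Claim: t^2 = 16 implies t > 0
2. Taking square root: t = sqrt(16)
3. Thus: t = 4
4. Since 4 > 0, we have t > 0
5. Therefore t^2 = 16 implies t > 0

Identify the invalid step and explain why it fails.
Step 2: Taking square root: t = sqrt(16)

Step 2 takes the square root and assumes the positive root only. The equation t^2 = 16 actually has two solutions: t = 4 and t = -4. The proof silently assumes t > 0 without justification, then uses this assumption to conclude t > 0, which is circular. The counterexample t = -4 shows the claim is false.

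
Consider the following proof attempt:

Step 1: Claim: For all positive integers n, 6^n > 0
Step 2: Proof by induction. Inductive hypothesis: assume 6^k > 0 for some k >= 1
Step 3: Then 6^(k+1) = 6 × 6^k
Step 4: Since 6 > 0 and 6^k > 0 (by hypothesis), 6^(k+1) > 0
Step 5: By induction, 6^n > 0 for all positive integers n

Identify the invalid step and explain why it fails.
Step 5: By induction, 6^n > 0 for all positive integers n

Step 5 concludes the proof by induction, but no base case was ever established. A valid induction proof requires: (1) a base case proving 6^1 > 0, and (2) an inductive step showing IF 6^k > 0 THEN 6^(k+1) > 0. Steps 2-4 correctly establish the inductive step, but without the base case the conclusion in step 5 does not follow.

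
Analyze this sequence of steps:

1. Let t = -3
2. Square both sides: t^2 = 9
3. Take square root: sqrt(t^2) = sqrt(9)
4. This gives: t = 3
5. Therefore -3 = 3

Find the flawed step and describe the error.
Step 4: This gives: t = 3

Step 4 incorrectly states that sqrt(t^2) = t. The correct identity is sqrt(t^2) = |t|. Since t = -3 < 0, we have sqrt(t^2) = |-3| = 3, not t = -3.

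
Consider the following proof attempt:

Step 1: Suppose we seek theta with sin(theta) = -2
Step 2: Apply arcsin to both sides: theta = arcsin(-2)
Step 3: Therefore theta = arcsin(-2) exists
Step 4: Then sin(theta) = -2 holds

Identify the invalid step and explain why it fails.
Step 2: Apply arcsin to both sides: theta = arcsin(-2)

Step 2 applies arcsin to -2. However, arcsin(x) is only defined for x in [-1, 1] because sin(theta) can only produce values in that range. Since |-2| > 1, arcsin(-2) is undefined. There is no angle whose sine equals -2.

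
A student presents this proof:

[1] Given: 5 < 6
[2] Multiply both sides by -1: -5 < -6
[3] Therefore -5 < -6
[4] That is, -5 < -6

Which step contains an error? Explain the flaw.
Step 2: Multiply both sides by -1: -5 < -6

Step 2 multiplies both sides by -1 but fails to reverse the inequality sign. When multiplying (or dividing) an inequality by a negative number, the direction must be reversed. Since 5 < 6, we should get -5 > -6, i.e., -5 > -6.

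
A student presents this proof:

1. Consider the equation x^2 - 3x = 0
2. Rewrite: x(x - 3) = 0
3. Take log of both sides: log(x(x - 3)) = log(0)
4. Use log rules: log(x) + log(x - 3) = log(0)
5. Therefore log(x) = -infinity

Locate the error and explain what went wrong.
Step 3: Take log of both sides: log(x(x - 3)) = log(0)

Step 3 takes the logarithm of both sides, resulting in log(0) on the right side. The logarithm is only defined for positive numbers; log(0) is undefined (approaches negative infinity). This operation is invalid.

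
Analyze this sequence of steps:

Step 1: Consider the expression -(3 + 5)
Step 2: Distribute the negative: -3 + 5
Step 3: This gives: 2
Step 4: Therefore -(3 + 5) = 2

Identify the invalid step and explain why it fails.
Step 2: Distribute the negative: -3 + 5

Step 2 incorrectly distributes the negative sign. The correct distribution is -(3 + 5) = -3 - 5 = -8. The negative must be applied to both terms, not just the first. The error treats -(3 + 5) as -3 + 5, which equals 2 instead of -8.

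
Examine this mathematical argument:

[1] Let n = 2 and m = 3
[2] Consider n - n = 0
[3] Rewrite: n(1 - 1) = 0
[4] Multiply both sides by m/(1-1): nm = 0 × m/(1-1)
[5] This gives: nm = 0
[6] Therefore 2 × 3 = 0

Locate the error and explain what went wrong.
Step 4: Multiply both sides by m/(1-1): nm = 0 × m/(1-1)

Step 4 multiplies both sides by m/(1-1). However, 1-1 = 0, so this is multiplication by m/0, which is undefined. We cannot multiply by an undefined expression.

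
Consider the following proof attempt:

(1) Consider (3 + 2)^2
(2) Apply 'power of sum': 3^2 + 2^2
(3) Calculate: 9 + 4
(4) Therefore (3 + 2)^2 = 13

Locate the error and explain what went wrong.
Step 2: Apply 'power of sum': 3^2 + 2^2

Step 2 incorrectly applies a non-existent rule '(a+b)^n = a^n + b^n'. This is false in general. The correct expansion uses the binomial theorem. The actual value is (3 + 2)^2 = 5^2 = 25, not 13.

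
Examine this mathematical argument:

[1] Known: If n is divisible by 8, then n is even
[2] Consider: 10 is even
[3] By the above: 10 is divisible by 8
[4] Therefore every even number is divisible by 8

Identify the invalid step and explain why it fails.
Step 3: By the above: 10 is divisible by 8

Step 3 commits the fallacy of affirming the consequent. The known fact 'divisible by 8 → even' does NOT imply 'even → divisible by 8'. That would be the converse, which is false. For example, 10 is even but 10 ÷ 8 = 1.25, which is not an integer.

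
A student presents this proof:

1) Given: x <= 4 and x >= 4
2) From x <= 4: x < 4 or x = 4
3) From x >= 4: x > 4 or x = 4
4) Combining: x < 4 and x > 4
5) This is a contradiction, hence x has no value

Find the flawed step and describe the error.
Step 4: Combining: x < 4 and x > 4

Step 4 incorrectly combines the conditions. From x <= 4 and x >= 4, the intersection is x = 4. The error treats the 'or' cases as 'and' requirements. The correct conclusion is that x = 4 is the unique solution, not that no solution exists.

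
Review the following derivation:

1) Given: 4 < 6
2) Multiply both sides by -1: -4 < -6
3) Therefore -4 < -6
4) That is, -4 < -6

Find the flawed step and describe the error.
Step 2: Multiply both sides by -1: -4 < -6

Step 2 multiplies both sides by -1 but fails to reverse the inequality sign. When multiplying (or dividing) an inequality by a negative number, the direction must be reversed. Since 4 < 6, we should get -4 > -6, i.e., -4 > -6.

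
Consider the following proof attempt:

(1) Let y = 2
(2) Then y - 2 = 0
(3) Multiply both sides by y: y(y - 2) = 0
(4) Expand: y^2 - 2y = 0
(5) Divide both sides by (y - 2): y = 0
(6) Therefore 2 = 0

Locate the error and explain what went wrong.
Step 5: Divide both sides by (y - 2): y = 0

Step 5 divides both sides by (y - 2). However, since y = 2, we have (y - 2) = 0. Division by zero is undefined, making this step invalid.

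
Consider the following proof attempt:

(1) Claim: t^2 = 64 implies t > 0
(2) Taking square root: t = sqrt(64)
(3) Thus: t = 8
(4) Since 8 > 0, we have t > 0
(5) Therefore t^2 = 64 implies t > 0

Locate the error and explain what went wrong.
Step 2: Taking square root: t = sqrt(64)

Step 2 takes the square root and assumes the positive root only. The equation t^2 = 64 actually has two solutions: t = 8 and t = -8. The proof silently assumes t > 0 without justification, then uses this assumption to conclude t > 0, which is circular. The counterexample t = -8 shows the claim is false.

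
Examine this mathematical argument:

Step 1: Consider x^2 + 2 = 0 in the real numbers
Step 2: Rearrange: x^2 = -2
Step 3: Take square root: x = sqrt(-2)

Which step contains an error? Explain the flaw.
Step 3: Take square root: x = sqrt(-2)

Step 3 takes the square root of -2, which is negative. In the real number system, the square root of a negative number is undefined. The equation x^2 + 2 = 0 has no real solutions. Square roots of negative numbers only exist in the complex numbers.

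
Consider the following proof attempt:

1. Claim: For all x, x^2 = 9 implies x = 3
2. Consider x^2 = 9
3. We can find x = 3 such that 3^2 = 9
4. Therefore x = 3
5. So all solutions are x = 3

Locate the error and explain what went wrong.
Step 4: Therefore x = 3

Step 4 incorrectly concludes that x = 3 is the only solution. The proof shows that x = 3 is A solution (existence), but does not show it is the ONLY solution (uniqueness). In fact, x = -3 is also a solution since (-3)^2 = 9. Finding one solution doesn't prove there are no others.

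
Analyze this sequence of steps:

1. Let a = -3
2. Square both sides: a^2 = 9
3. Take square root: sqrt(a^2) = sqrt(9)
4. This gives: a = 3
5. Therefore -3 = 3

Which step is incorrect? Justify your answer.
Step 4: This gives: a = 3

Step 4 incorrectly states that sqrt(a^2) = a. The correct identity is sqrt(a^2) = |a|. Since a = -3 < 0, we have sqrt(a^2) = |-3| = 3, not a = -3.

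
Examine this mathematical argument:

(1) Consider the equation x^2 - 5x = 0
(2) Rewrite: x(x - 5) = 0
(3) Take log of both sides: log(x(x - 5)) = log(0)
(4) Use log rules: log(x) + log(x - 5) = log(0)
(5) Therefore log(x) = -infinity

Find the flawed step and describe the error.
Step 3: Take log of both sides: log(x(x - 5)) = log(0)

Step 3 takes the logarithm of both sides, resulting in log(0) on the right side. The logarithm is only defined for positive numbers; log(0) is undefined (approaches negative infinity). This operation is invalid.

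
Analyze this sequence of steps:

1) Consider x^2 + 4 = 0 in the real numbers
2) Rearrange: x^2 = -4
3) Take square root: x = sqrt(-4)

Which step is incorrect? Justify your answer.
Step 3: Take square root: x = sqrt(-4)

Step 3 takes the square root of -4, which is negative. In the real number system, the square root of a negative number is undefined. The equation x^2 + 4 = 0 has no real solutions. Square roots of negative numbers only exist in the complex numbers.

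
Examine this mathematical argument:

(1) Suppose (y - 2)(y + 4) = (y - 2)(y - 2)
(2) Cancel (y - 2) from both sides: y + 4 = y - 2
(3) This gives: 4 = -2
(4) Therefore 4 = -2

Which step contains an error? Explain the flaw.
Step 2: Cancel (y - 2) from both sides: y + 4 = y - 2

Step 2 cancels (y - 2) from both sides. This is only valid if (y - 2) ≠ 0, i.e., y ≠ 2. When y = 2, both sides equal zero regardless of the other factors. The correct approach requires considering y = 2 as a separate case.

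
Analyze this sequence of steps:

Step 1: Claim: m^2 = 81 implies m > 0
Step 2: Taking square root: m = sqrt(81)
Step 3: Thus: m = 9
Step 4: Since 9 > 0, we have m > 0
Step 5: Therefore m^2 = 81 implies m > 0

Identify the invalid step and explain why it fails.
Step 2: Taking square root: m = sqrt(81)

Step 2 takes the square root and assumes the positive root only. The equation m^2 = 81 actually has two solutions: m = 9 and m = -9. The proof silently assumes m > 0 without justification, then uses this assumption to conclude m > 0, which is circular. The counterexample m = -9 shows the claim is false.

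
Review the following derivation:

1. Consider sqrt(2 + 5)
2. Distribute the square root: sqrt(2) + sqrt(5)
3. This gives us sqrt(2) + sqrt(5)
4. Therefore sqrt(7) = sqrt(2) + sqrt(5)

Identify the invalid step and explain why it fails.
Step 2: Distribute the square root: sqrt(2) + sqrt(5)

Step 2 incorrectly 'distributes' the square root over addition. The square root function does not distribute: sqrt(a + b) ≠ sqrt(a) + sqrt(b). In fact, sqrt(2 + 5) = sqrt(7) ≈ 2.6458, while sqrt(2) + sqrt(5) ≈ 3.6503.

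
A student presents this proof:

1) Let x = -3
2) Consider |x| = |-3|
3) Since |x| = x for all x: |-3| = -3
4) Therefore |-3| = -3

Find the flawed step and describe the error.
Step 3: Since |x| = x for all x: |-3| = -3

Step 3 incorrectly states that |x| = x for all x. The correct definition is |x| = x when x >= 0, and |x| = -x when x < 0. Since -3 < 0, we have |-3| = -(-3) = 3, not -3.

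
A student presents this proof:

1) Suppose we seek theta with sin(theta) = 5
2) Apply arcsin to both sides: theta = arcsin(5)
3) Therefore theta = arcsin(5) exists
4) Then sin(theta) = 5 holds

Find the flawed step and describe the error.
Step 2: Apply arcsin to both sides: theta = arcsin(5)

Step 2 applies arcsin to 5. However, arcsin(x) is only defined for x in [-1, 1] because sin(theta) can only produce values in that range. Since |5| > 1, arcsin(5) is undefined. There is no angle whose sine equals 5.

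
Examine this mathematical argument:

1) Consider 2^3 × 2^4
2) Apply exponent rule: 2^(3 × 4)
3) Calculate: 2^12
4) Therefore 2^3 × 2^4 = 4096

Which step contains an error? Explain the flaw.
Step 2: Apply exponent rule: 2^(3 × 4)

Step 2 incorrectly states that a^b × a^c = a^(b×c). The correct rule is a^b × a^c = a^(b+c). The actual value is 2^3 × 2^4 = 2^7 = 128, not 2^12 = 4096.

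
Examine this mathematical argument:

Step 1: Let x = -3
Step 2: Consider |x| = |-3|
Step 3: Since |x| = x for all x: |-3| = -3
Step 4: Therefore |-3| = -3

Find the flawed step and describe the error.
Step 3: Since |x| = x for all x: |-3| = -3

Step 3 incorrectly states that |x| = x for all x. The correct definition is |x| = x when x >= 0, and |x| = -x when x < 0. Since -3 < 0, we have |-3| = -(-3) = 3, not -3.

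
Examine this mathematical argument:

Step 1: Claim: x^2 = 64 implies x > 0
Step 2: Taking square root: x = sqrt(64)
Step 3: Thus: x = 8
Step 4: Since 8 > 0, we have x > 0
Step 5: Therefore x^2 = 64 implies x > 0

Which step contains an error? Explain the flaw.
Step 2: Taking square root: x = sqrt(64)

Step 2 takes the square root and assumes the positive root only. The equation x^2 = 64 actually has two solutions: x = 8 and x = -8. The proof silently assumes x > 0 without justification, then uses this assumption to conclude x > 0, which is circular. The counterexample x = -8 shows the claim is false.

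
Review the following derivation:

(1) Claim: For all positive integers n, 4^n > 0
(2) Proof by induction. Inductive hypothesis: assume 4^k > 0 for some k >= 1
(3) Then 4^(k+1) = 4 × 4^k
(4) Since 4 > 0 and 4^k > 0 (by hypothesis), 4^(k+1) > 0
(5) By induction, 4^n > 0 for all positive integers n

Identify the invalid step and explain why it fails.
Step 5: By induction, 4^n > 0 for all positive integers n

Step 5 concludes the proof by induction, but no base case was ever established. A valid induction proof requires: (1) a base case proving 4^1 > 0, and (2) an inductive step showing IF 4^k > 0 THEN 4^(k+1) > 0. Steps 2-4 correctly establish the inductive step, but without the base case the conclusion in step 5 does not follow.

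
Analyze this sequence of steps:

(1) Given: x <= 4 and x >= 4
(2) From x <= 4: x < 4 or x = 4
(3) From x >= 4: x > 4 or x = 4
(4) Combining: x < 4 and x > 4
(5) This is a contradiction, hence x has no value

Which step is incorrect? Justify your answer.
Step 4: Combining: x < 4 and x > 4

Step 4 incorrectly combines the conditions. From x <= 4 and x >= 4, the intersection is x = 4. The error treats the 'or' cases as 'and' requirements. The correct conclusion is that x = 4 is the unique solution, not that no solution exists.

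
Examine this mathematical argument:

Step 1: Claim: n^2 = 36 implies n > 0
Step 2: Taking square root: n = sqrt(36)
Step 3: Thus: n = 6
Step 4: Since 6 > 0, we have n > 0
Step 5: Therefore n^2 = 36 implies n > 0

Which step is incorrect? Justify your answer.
Step 2: Taking square root: n = sqrt(36)

Step 2 takes the square root and assumes the positive root only. The equation n^2 = 36 actually has two solutions: n = 6 and n = -6. The proof silently assumes n > 0 without justification, then uses this assumption to conclude n > 0, which is circular. The counterexample n = -6 shows the claim is false.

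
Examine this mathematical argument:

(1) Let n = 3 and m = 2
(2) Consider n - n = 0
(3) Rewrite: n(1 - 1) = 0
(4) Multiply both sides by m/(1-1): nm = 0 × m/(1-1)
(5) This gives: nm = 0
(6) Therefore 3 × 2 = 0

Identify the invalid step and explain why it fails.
Step 4: Multiply both sides by m/(1-1): nm = 0 × m/(1-1)

Step 4 multiplies both sides by m/(1-1). However, 1-1 = 0, so this is multiplication by m/0, which is undefined. We cannot multiply by an undefined expression.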